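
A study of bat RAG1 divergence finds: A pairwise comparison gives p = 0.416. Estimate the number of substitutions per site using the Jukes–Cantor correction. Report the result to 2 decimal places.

d = −(3/4) ln(1 − 4p/3) = −0.75 ln(1 − 0.554667) = −0.75 ln(0.445333)
  = −0.75 × (-0.808933) = 0.606700 substitutions/site.

0.61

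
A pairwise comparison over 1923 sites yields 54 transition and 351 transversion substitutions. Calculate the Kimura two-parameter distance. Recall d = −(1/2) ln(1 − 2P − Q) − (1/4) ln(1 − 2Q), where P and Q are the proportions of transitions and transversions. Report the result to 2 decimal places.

0.25

P = 54/1923 ≈ 0.028081 and Q = 351/1923 ≈ 0.182527.
Under the Kimura two-parameter model, d = −½ ln(1 − 2P − Q) − ¼ ln(1 − 2Q).
1 − 2P − Q = 0.761311, giving −½ ln(0.761311) = 0.136357.
1 − 2Q = 0.634946, giving −¼ ln(0.634946) = 0.113554.
d = 0.136357 + 0.113554 = 0.249911.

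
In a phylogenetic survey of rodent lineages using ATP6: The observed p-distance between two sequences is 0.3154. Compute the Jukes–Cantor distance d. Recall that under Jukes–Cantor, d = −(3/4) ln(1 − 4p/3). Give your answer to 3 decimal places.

0.409

d = −(3/4) ln(1 − 4p/3) = −0.75 ln(1 − 0.420533) = −0.75 ln(0.579467)
  = −0.75 × (-0.545647) = 0.409235 substitutions/site.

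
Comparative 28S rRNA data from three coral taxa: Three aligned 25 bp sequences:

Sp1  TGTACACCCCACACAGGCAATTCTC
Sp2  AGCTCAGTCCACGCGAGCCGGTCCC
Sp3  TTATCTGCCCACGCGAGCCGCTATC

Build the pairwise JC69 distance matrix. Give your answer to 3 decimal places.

d(Sp1,Sp2) = 0.766, d(Sp1,Sp3) = 0.766, d(Sp2,Sp3) = 0.417

Sp1–Sp2: 12/25 sites differ → p = 0.48, d = −0.75 ln(1 − 0.64) = 0.766238 ≈ 0.766.
Sp1–Sp3: 12/25 sites differ → p = 0.48, d = −0.75 ln(1 − 0.64) = 0.766238 ≈ 0.766.
Sp2–Sp3: 8/25 sites differ → p = 0.32, d = −0.75 ln(1 − 0.426667) = 0.417216 ≈ 0.417.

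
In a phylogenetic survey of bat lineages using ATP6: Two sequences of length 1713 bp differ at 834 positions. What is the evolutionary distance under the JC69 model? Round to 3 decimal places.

p = 834/1713 ≈ 0.486865.
d = −(3/4) ln(1 − 4p/3) = −0.75 ln(1 − 0.649153) = −0.75 ln(0.350847)
  = −0.75 × (-1.047405) = 0.785554 substitutions/site.

0.786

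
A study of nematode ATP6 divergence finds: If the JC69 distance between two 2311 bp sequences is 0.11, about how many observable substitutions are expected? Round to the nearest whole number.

236

Invert JC69: p = (3/4)(1 − e^(−4d/3)) = 0.75 × (1 − e^(-0.146667)) = 0.75 × (1 − 0.863582) = 0.102314.
Expected differing sites = pL ≈ 0.102314 × 2311 = 236.447654 ≈ 236.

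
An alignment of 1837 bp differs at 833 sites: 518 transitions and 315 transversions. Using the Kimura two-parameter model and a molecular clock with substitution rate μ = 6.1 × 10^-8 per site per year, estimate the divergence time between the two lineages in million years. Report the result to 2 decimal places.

P = 518/1837 ≈ 0.281981 and Q = 315/1837 ≈ 0.171475.
Under the Kimura two-parameter model, d = −½ ln(1 − 2P − Q) − ¼ ln(1 − 2Q).
1 − 2P − Q = 0.264563, giving −½ ln(0.264563) = 0.664838.
1 − 2Q = 0.65705, giving −¼ ln(0.65705) = 0.104999.
d = 0.664838 + 0.104999 = 0.769837.
Under a molecular clock d = 2μt, so t = d/(2μ) = 0.769837 / (2 × 6.1 × 10^-8) = 6.31 million years.

6.31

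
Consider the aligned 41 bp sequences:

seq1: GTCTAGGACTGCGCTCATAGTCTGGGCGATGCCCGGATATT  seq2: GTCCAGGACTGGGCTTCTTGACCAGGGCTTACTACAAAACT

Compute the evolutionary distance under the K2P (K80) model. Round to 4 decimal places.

Of 41 sites, 8 differences are transitions and 10 are transversions, so P = 8/41 ≈ 0.195122 and Q = 10/41 ≈ 0.243902.
Under the Kimura two-parameter model, d = −½ ln(1 − 2P − Q) − ¼ ln(1 − 2Q).
1 − 2P − Q = 0.365854, giving −½ ln(0.365854) = 0.502760.
1 − 2Q = 0.512196, giving −¼ ln(0.512196) = 0.167262.
d = 0.502760 + 0.167262 = 0.670022.

0.6700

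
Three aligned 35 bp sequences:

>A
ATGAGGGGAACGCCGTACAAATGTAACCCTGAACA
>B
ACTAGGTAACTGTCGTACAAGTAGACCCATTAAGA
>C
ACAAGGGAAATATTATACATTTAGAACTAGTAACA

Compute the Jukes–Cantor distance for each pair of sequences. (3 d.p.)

d(A,B) = 0.572, d(A,C) = 0.705, d(B,C) = 0.458

A–B: 14/35 sites differ → p = 0.4, d = −0.75 ln(1 − 0.533333) = 0.571605 ≈ 0.572.
A–C: 16/35 sites differ → p ≈ 0.457143, d = −0.75 ln(1 − 0.609524) = 0.705292 ≈ 0.705.
B–C: 12/35 sites differ → p ≈ 0.342857, d = −0.75 ln(1 − 0.457143) = 0.458182 ≈ 0.458.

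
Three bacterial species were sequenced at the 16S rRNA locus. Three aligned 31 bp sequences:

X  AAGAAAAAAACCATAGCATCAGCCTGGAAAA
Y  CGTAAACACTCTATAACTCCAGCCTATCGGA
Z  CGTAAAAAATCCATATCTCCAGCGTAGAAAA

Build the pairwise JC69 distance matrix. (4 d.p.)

X–Y: 15/31 sites differ → p ≈ 0.483871, d = −0.75 ln(1 − 0.645161) = 0.777068 ≈ 0.7771.
X–Z: 9/31 sites differ → p ≈ 0.290323, d = −0.75 ln(1 − 0.387097) = 0.367161 ≈ 0.3672.
Y–Z: 9/31 sites differ → p ≈ 0.290323, d = −0.75 ln(1 − 0.387097) = 0.367161 ≈ 0.3672.

d(X,Y) = 0.7771, d(X,Z) = 0.3672, d(Y,Z) = 0.3672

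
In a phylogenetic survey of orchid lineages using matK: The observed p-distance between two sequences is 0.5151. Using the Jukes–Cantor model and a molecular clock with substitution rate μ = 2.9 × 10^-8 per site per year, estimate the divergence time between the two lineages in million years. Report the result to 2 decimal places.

d = −(3/4) ln(1 − 4p/3) = −0.75 ln(1 − 0.6868) = −0.75 ln(0.3132)
  = −0.75 × (-1.160913) = 0.870685 substitutions/site.
Under a molecular clock d = 2μt, so t = d/(2μ) = 0.870685 / (2 × 2.9 × 10^-8) = 15.01 million years.

15.01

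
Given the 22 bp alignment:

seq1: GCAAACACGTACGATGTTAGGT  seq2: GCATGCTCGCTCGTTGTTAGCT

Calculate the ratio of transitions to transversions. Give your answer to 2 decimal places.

Transitions are A↔G and C↔T; transversions are all other mismatches.
Transitions: 2. Transversions: 5.
R = 2/5 = 0.40.

0.40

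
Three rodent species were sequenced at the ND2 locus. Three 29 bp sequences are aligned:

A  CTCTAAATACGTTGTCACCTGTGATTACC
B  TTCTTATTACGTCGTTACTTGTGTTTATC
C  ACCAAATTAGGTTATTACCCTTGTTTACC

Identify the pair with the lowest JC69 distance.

A and B

A–B: 8/29 differ, p = 0.276, d = 0.344.
A–C: 10/29 differ, p = 0.345, d = 0.462.
B–C: 11/29 differ, p = 0.379, d = 0.529.
The smallest distance is between A and B.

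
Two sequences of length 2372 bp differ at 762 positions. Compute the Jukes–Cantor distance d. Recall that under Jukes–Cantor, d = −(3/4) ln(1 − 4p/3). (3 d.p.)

p = 762/2372 ≈ 0.321248.
d = −(3/4) ln(1 − 4p/3) = −0.75 ln(1 − 0.428331) = −0.75 ln(0.571669)
  = −0.75 × (-0.559195) = 0.419396 substitutions/site.

0.419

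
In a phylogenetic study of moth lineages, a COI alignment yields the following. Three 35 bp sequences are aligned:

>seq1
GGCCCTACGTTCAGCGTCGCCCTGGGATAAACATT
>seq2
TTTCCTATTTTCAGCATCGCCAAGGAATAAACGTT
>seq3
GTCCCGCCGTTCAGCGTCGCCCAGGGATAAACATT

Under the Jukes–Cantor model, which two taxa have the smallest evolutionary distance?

seq1 and seq3

seq1–seq2: 10/35 differ, p = 0.286, d = 0.360.
seq1–seq3: 4/35 differ, p = 0.114, d = 0.124.
seq2–seq3: 10/35 differ, p = 0.286, d = 0.360.
The smallest distance is between seq1 and seq3.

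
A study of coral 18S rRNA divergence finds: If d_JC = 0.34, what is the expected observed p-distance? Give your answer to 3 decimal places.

p = (3/4)(1 − e^(−4d/3)) = 0.75 × (1 − e^(-0.453333)) = 0.75 × (1 − 0.635506) = 0.273371.

0.273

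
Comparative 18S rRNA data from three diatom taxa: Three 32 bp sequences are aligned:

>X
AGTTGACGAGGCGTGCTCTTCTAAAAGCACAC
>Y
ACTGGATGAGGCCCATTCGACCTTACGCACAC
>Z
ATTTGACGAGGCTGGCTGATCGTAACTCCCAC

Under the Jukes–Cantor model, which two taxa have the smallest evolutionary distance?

X–Y: 13/32 differ, p = 0.406, d = 0.585.
X–Z: 10/32 differ, p = 0.313, d = 0.404.
Y–Z: 14/32 differ, p = 0.438, d = 0.657.
The smallest distance is between X and Z.

X and Z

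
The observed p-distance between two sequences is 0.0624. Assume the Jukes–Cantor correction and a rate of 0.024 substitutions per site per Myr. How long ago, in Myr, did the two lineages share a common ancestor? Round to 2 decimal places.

d = −(3/4) ln(1 − 4p/3) = −0.75 ln(1 − 0.0832) = −0.75 ln(0.9168)
  = −0.75 × (-0.086866) = 0.065150 substitutions/site.
Under a molecular clock d = 2μt, so t = d/(2μ) = 0.065150 / (2 × 0.024) = 1.36 Myr.

1.36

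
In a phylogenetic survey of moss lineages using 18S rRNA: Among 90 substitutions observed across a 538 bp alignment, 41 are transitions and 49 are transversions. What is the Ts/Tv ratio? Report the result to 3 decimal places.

R = 41/49 = 0.836734… ≈ 0.837 (to 3 d.p.).

0.837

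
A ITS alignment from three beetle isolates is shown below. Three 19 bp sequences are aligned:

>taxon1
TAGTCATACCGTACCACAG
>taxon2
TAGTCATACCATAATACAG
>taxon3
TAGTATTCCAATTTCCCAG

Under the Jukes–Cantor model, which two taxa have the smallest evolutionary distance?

taxon1–taxon2: 3/19 differ, p = 0.158, d = 0.177.
taxon1–taxon3: 8/19 differ, p = 0.421, d = 0.618.
taxon2–taxon3: 8/19 differ, p = 0.421, d = 0.618.
The smallest distance is between taxon1 and taxon2.

taxon1 and taxon2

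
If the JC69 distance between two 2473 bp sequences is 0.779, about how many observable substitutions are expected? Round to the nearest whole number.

Invert JC69: p = (3/4)(1 − e^(−4d/3)) = 0.75 × (1 − e^(-1.038667)) = 0.75 × (1 − 0.353926) = 0.484556.
Expected differing sites = pL ≈ 0.484556 × 2473 = 1198.306988 ≈ 1198.

1198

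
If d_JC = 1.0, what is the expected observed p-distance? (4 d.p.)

0.5523

p = (3/4)(1 − e^(−4d/3)) = 0.75 × (1 − e^(-1.333333)) = 0.75 × (1 − 0.263597) = 0.552302.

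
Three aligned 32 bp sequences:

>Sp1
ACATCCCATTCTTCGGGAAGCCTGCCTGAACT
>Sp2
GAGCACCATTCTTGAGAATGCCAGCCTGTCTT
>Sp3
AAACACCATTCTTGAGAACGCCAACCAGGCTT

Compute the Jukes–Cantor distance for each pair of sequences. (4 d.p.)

d(Sp1,Sp2) = 0.5851, d(Sp1,Sp3) = 0.5851, d(Sp2,Sp3) = 0.2158

Sp1–Sp2: 13/32 sites differ → p = 0.40625, d = −0.75 ln(1 − 0.541667) = 0.585119 ≈ 0.5851.
Sp1–Sp3: 13/32 sites differ → p = 0.40625, d = −0.75 ln(1 − 0.541667) = 0.585119 ≈ 0.5851.
Sp2–Sp3: 6/32 sites differ → p = 0.1875, d = −0.75 ln(1 − 0.25) = 0.215762 ≈ 0.2158.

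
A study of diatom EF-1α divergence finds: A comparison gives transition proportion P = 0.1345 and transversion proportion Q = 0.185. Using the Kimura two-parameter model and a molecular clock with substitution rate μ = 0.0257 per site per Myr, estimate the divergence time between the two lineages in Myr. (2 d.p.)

Under the Kimura two-parameter model, d = −½ ln(1 − 2P − Q) − ¼ ln(1 − 2Q).
1 − 2P − Q = 0.546, giving −½ ln(0.546) = 0.302568.
1 − 2Q = 0.63, giving −¼ ln(0.63) = 0.115509.
d = 0.302568 + 0.115509 = 0.418077.
Under a molecular clock d = 2μt, so t = d/(2μ) = 0.418077 / (2 × 0.0257) = 8.13 Myr.

8.13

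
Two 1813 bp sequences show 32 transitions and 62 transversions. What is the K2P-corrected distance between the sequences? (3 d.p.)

P = 32/1813 ≈ 0.01765 and Q = 62/1813 ≈ 0.034197.
Under the Kimura two-parameter model, d = −½ ln(1 − 2P − Q) − ¼ ln(1 − 2Q).
1 − 2P − Q = 0.930503, giving −½ ln(0.930503) = 0.036015.
1 − 2Q = 0.931606, giving −¼ ln(0.931606) = 0.017711.
d = 0.036015 + 0.017711 = 0.053726.

0.054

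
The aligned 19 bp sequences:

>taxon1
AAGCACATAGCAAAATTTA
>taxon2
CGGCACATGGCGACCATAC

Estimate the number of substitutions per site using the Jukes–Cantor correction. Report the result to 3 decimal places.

0.749

The sequences differ at 9 of 19 sites (1, 2, 9, 12, 14, 15, 16, 18, 19), so p = 9/19 ≈ 0.473684.
d = −(3/4) ln(1 − 4p/3) = −0.75 ln(1 − 0.631579) = −0.75 ln(0.368421)
  = −0.75 × (-0.998529) = 0.748897 substitutions/site.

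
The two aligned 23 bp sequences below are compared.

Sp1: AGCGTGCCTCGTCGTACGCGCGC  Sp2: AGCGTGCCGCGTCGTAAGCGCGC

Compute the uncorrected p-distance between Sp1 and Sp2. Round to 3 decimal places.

0.087

The sequences differ at 2 of 23 positions (sites 9, 17).
p = 2/23 = 0.086956… ≈ 0.087 (to 3 d.p.).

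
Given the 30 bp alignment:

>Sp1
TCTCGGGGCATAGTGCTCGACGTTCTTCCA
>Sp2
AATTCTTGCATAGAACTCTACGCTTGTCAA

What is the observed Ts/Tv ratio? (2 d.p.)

0.44

Transitions are A↔G and C↔T; transversions are all other mismatches.
Transitions: 4. Transversions: 9.
R = 4/9 = 0.444444… ≈ 0.44 (to 2 d.p.).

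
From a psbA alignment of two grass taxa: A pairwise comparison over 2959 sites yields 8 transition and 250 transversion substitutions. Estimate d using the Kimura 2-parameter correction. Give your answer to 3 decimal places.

P = 8/2959 ≈ 0.002704 and Q = 250/2959 ≈ 0.084488.
Under the Kimura two-parameter model, d = −½ ln(1 − 2P − Q) − ¼ ln(1 − 2Q).
1 − 2P − Q = 0.910104, giving −½ ln(0.910104) = 0.047098.
1 − 2Q = 0.831024, giving −¼ ln(0.831024) = 0.046274.
d = 0.047098 + 0.046274 = 0.093372.

0.093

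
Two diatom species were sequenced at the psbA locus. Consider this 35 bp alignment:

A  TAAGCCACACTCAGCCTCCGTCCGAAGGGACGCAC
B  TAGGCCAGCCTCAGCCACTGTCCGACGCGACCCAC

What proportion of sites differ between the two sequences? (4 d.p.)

The sequences differ at 8 of 35 positions (sites 3, 8, 9, 17, 19, 26, 28, 32).
p = 8/35 = 0.228571… ≈ 0.2286 (to 4 d.p.).

0.2286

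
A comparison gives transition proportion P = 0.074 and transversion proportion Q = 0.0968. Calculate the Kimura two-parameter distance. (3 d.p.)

Under the Kimura two-parameter model, d = −½ ln(1 − 2P − Q) − ¼ ln(1 − 2Q).
1 − 2P − Q = 0.7552, giving −½ ln(0.7552) = 0.140386.
1 − 2Q = 0.8064, giving −¼ ln(0.8064) = 0.053794.
d = 0.140386 + 0.053794 = 0.194180.

0.194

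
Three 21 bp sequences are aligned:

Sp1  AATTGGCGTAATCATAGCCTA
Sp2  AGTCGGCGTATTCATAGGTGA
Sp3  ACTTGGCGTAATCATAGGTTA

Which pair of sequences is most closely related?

Sp1–Sp2: 6/21 differ, p = 0.286, d = 0.360.
Sp1–Sp3: 3/21 differ, p = 0.143, d = 0.158.
Sp2–Sp3: 4/21 differ, p = 0.190, d = 0.220.
The smallest distance is between Sp1 and Sp3.

Sp1 and Sp3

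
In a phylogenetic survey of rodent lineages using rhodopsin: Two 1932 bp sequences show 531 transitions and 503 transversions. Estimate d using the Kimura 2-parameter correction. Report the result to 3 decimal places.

P = 531/1932 ≈ 0.274845 and Q = 503/1932 ≈ 0.260352.
Under the Kimura two-parameter model, d = −½ ln(1 − 2P − Q) − ¼ ln(1 − 2Q).
1 − 2P − Q = 0.189958, giving −½ ln(0.189958) = 0.830476.
1 − 2Q = 0.479296, giving −¼ ln(0.479296) = 0.183859.
d = 0.830476 + 0.183859 = 1.014335.

1.014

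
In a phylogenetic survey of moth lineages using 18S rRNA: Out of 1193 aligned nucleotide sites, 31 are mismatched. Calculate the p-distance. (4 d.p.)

p = 31/1193 = 0.025984… ≈ 0.0260 (to 4 d.p.).

0.0260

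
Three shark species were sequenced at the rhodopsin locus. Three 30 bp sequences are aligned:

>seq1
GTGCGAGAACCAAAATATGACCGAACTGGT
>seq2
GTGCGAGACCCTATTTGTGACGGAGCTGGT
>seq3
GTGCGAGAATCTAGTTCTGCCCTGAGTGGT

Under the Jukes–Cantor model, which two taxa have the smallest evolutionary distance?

seq1 and seq2

seq1–seq2: 7/30 differ, p = 0.233, d = 0.280.
seq1–seq3: 9/30 differ, p = 0.300, d = 0.383.
seq2–seq3: 10/30 differ, p = 0.333, d = 0.441.
The smallest distance is between seq1 and seq2.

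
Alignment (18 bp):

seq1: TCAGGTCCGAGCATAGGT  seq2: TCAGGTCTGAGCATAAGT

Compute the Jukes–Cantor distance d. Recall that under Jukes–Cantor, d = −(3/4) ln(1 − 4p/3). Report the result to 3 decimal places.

0.120

The sequences differ at 2 of 18 sites (8, 16), so p = 2/18 ≈ 0.111111.
d = −(3/4) ln(1 − 4p/3) = −0.75 ln(1 − 0.148148) = −0.75 ln(0.851852)
  = −0.75 × (-0.160342) = 0.120257 substitutions/site.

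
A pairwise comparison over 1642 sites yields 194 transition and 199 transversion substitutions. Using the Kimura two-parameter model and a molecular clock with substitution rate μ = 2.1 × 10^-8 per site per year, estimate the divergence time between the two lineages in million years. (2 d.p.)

P = 194/1642 ≈ 0.118149 and Q = 199/1642 ≈ 0.121194.
Under the Kimura two-parameter model, d = −½ ln(1 − 2P − Q) − ¼ ln(1 − 2Q).
1 − 2P − Q = 0.642508, giving −½ ln(0.642508) = 0.221188.
1 − 2Q = 0.757612, giving −¼ ln(0.757612) = 0.069396.
d = 0.221188 + 0.069396 = 0.290584.
Under a molecular clock d = 2μt, so t = d/(2μ) = 0.290584 / (2 × 2.1 × 10^-8) = 6.92 million years.

6.92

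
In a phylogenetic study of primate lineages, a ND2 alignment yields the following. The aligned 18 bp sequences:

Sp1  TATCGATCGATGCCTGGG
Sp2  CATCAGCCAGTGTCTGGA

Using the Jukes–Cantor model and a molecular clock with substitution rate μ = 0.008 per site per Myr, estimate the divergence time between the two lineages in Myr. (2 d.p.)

42.09

The sequences differ at 8 of 18 sites (1, 5, 6, 7, 9, 10, 13, 18), so p = 8/18 ≈ 0.444444.
d = −(3/4) ln(1 − 4p/3) = −0.75 ln(1 − 0.592592) = −0.75 ln(0.407408)
  = −0.75 × (-0.897940) = 0.673455 substitutions/site.
Under a molecular clock d = 2μt, so t = d/(2μ) = 0.673455 / (2 × 0.008) = 42.09 Myr.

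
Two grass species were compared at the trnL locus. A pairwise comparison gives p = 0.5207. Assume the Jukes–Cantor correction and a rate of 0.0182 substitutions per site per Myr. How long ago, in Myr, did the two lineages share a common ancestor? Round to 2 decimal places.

24.42

d = −(3/4) ln(1 − 4p/3) = −0.75 ln(1 − 0.694267) = −0.75 ln(0.305733)
  = −0.75 × (-1.185043) = 0.888782 substitutions/site.
Under a molecular clock d = 2μt, so t = d/(2μ) = 0.888782 / (2 × 0.0182) = 24.42 Myr.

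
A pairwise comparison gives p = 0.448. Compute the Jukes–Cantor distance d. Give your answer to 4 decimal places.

0.6822

d = −(3/4) ln(1 − 4p/3) = −0.75 ln(1 − 0.597333) = −0.75 ln(0.402667)
  = −0.75 × (-0.909645) = 0.682234 substitutions/site.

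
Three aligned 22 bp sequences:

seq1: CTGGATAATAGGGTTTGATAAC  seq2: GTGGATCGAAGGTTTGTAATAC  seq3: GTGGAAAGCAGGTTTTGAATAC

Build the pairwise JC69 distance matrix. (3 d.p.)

seq1–seq2: 9/22 sites differ → p ≈ 0.409091, d = −0.75 ln(1 − 0.545455) = 0.591344 ≈ 0.591.
seq1–seq3: 7/22 sites differ → p ≈ 0.318182, d = −0.75 ln(1 − 0.424243) = 0.414052 ≈ 0.414.
seq2–seq3: 5/22 sites differ → p ≈ 0.227273, d = −0.75 ln(1 − 0.303031) = 0.270761 ≈ 0.271.

d(seq1,seq2) = 0.591, d(seq1,seq3) = 0.414, d(seq2,seq3) = 0.271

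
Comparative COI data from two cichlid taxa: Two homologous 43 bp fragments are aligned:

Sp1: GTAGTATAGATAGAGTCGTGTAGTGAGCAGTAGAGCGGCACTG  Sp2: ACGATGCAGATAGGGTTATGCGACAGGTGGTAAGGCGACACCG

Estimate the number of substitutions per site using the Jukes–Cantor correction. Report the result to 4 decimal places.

0.7899

The sequences differ at 21 of 43 sites, so p = 21/43 ≈ 0.488372.
d = −(3/4) ln(1 − 4p/3) = −0.75 ln(1 − 0.651163) = −0.75 ln(0.348837)
  = −0.75 × (-1.053151) = 0.789863 substitutions/site.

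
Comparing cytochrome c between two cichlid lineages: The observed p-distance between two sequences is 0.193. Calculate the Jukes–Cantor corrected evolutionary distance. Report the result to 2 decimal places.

0.22

d = −(3/4) ln(1 − 4p/3) = −0.75 ln(1 − 0.257333) = −0.75 ln(0.742667)
  = −0.75 × (-0.297508) = 0.223131 substitutions/site.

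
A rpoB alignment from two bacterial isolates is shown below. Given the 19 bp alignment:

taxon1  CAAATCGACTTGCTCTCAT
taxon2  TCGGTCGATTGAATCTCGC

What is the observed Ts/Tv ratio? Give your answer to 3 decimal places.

Transitions are A↔G and C↔T; transversions are all other mismatches.
Transitions: 7. Transversions: 3.
R = 7/3 = 2.333333… ≈ 2.333 (to 3 d.p.).

2.333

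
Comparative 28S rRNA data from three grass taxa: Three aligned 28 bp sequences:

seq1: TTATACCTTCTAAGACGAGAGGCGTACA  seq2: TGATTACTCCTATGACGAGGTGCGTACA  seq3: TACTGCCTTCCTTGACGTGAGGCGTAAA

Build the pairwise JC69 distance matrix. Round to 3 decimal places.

d(seq1,seq2) = 0.304, d(seq1,seq3) = 0.360, d(seq2,seq3) = 0.556

seq1–seq2: 7/28 sites differ → p = 0.25, d = −0.75 ln(1 − 0.333333) = 0.304098 ≈ 0.304.
seq1–seq3: 8/28 sites differ → p ≈ 0.285714, d = −0.75 ln(1 − 0.380952) = 0.359679 ≈ 0.360.
seq2–seq3: 11/28 sites differ → p ≈ 0.392857, d = −0.75 ln(1 − 0.523809) = 0.556452 ≈ 0.556.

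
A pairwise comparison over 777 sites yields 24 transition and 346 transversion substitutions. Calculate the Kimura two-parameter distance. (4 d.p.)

0.9069

P = 24/777 ≈ 0.030888 and Q = 346/777 ≈ 0.445302.
Under the Kimura two-parameter model, d = −½ ln(1 − 2P − Q) − ¼ ln(1 − 2Q).
1 − 2P − Q = 0.492922, giving −½ ln(0.492922) = 0.353702.
1 − 2Q = 0.109396, giving −¼ ln(0.109396) = 0.553195.
d = 0.353702 + 0.553195 = 0.906897.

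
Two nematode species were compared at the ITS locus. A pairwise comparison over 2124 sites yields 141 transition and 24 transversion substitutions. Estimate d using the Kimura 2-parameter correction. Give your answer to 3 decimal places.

0.083

P = 141/2124 ≈ 0.066384 and Q = 24/2124 ≈ 0.011299.
Under the Kimura two-parameter model, d = −½ ln(1 − 2P − Q) − ¼ ln(1 − 2Q).
1 − 2P − Q = 0.855933, giving −½ ln(0.855933) = 0.077782.
1 − 2Q = 0.977402, giving −¼ ln(0.977402) = 0.005714.
d = 0.077782 + 0.005714 = 0.083496.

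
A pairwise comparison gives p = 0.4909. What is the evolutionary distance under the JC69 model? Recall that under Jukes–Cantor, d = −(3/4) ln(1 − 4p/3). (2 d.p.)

0.80

d = −(3/4) ln(1 − 4p/3) = −0.75 ln(1 − 0.654533) = −0.75 ln(0.345467)
  = −0.75 × (-1.062858) = 0.797144 substitutions/site.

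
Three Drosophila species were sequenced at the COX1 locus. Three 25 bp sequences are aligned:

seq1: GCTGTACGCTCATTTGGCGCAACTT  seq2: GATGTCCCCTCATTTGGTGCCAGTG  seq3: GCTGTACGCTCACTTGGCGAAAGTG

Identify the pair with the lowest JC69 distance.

seq1–seq2: 7/25 differ, p = 0.280, d = 0.351.
seq1–seq3: 4/25 differ, p = 0.160, d = 0.180.
seq2–seq3: 7/25 differ, p = 0.280, d = 0.351.
The smallest distance is between seq1 and seq3.

seq1 and seq3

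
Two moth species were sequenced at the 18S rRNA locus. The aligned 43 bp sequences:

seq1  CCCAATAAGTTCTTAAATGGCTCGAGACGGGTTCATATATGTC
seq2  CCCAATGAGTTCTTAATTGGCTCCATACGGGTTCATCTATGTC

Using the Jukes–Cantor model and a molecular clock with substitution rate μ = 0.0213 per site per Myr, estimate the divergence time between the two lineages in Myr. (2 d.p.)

The sequences differ at 5 of 43 sites (7, 17, 24, 26, 37), so p = 5/43 ≈ 0.116279.
d = −(3/4) ln(1 − 4p/3) = −0.75 ln(1 − 0.155039) = −0.75 ln(0.844961)
  = −0.75 × (-0.168465) = 0.126349 substitutions/site.
Under a molecular clock d = 2μt, so t = d/(2μ) = 0.126349 / (2 × 0.0213) = 2.97 Myr.

2.97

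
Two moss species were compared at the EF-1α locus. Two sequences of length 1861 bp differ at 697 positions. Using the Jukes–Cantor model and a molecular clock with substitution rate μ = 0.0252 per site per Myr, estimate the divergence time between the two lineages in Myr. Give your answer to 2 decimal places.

p = 697/1861 ≈ 0.37453.
d = −(3/4) ln(1 − 4p/3) = −0.75 ln(1 − 0.499373) = −0.75 ln(0.500627)
  = −0.75 × (-0.691894) = 0.518921 substitutions/site.
Under a molecular clock d = 2μt, so t = d/(2μ) = 0.518921 / (2 × 0.0252) = 10.30 Myr.

10.30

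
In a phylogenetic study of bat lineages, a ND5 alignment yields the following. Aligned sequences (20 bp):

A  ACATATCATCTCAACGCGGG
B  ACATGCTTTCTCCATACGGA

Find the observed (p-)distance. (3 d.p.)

0.400

The sequences differ at 8 of 20 positions (sites 5, 6, 7, 8, 13, 15, 16, 20).
p = 8/20 = 0.400.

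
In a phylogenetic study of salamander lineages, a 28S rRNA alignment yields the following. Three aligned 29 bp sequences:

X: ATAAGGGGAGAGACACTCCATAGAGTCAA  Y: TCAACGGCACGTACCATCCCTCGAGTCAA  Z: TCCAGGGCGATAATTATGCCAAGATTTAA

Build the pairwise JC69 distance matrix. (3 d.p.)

d(X,Y) = 0.529, d(X,Z) = 0.998, d(Y,Z) = 0.683

X–Y: 11/29 sites differ → p ≈ 0.37931, d = −0.75 ln(1 − 0.505747) = 0.528531 ≈ 0.529.
X–Z: 16/29 sites differ → p ≈ 0.551724, d = −0.75 ln(1 − 0.735632) = 0.997810 ≈ 0.998.
Y–Z: 13/29 sites differ → p ≈ 0.448276, d = −0.75 ln(1 − 0.597701) = 0.682920 ≈ 0.683.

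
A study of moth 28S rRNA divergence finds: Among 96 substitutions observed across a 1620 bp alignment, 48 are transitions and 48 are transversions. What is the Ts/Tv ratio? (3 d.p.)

R = 48/48 = 1.000.

1.000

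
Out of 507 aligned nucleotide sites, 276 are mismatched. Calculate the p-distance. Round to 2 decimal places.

p = 276/507 = 0.544378… ≈ 0.54 (to 2 d.p.).

0.54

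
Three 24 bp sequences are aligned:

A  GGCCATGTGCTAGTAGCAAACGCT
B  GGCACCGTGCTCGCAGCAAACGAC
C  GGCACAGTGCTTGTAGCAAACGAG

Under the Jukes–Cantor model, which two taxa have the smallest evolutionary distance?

A–B: 7/24 differ, p = 0.292, d = 0.369.
A–C: 6/24 differ, p = 0.250, d = 0.304.
B–C: 4/24 differ, p = 0.167, d = 0.188.
The smallest distance is between B and C.

B and C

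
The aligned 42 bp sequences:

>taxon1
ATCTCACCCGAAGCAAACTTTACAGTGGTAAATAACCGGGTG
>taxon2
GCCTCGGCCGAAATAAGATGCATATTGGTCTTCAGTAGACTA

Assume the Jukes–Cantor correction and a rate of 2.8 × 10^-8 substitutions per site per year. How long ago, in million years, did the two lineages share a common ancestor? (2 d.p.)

The sequences differ at 22 of 42 sites, so p = 22/42 ≈ 0.52381.
d = −(3/4) ln(1 − 4p/3) = −0.75 ln(1 − 0.698413) = −0.75 ln(0.301587)
  = −0.75 × (-1.198697) = 0.899023 substitutions/site.
Under a molecular clock d = 2μt, so t = d/(2μ) = 0.899023 / (2 × 2.8 × 10^-8) = 16.05 million years.

16.05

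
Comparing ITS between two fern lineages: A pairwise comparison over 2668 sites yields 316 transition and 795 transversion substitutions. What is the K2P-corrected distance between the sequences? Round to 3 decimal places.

P = 316/2668 ≈ 0.118441 and Q = 795/2668 ≈ 0.297976.
Under the Kimura two-parameter model, d = −½ ln(1 − 2P − Q) − ¼ ln(1 − 2Q).
1 − 2P − Q = 0.465142, giving −½ ln(0.465142) = 0.382706.
1 − 2Q = 0.404048, giving −¼ ln(0.404048) = 0.226555.
d = 0.382706 + 0.226555 = 0.609261.

0.609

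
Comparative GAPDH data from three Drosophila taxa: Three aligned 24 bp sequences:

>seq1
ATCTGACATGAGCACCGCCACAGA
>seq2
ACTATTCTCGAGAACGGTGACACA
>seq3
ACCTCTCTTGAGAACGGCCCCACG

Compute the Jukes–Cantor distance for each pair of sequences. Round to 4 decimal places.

d(seq1,seq2) = 0.8240, d(seq1,seq3) = 0.5199, d(seq2,seq3) = 0.4408

seq1–seq2: 12/24 sites differ → p = 0.5, d = −0.75 ln(1 − 0.666667) = 0.823960 ≈ 0.8240.
seq1–seq3: 9/24 sites differ → p = 0.375, d = −0.75 ln(1 − 0.5) = 0.519860 ≈ 0.5199.
seq2–seq3: 8/24 sites differ → p ≈ 0.333333, d = −0.75 ln(1 − 0.444444) = 0.440839 ≈ 0.4408.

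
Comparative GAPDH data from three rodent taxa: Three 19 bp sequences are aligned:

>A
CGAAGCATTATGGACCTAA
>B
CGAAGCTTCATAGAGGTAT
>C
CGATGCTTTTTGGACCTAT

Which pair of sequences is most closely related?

A–B: 6/19 differ, p = 0.316, d = 0.410.
A–C: 4/19 differ, p = 0.211, d = 0.247.
B–C: 6/19 differ, p = 0.316, d = 0.410.
The smallest distance is between A and C.

A and C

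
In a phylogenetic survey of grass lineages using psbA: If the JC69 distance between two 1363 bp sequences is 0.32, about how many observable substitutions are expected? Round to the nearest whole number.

Invert JC69: p = (3/4)(1 − e^(−4d/3)) = 0.75 × (1 − e^(-0.426667)) = 0.75 × (1 − 0.652681) = 0.260489.
Expected differing sites = pL ≈ 0.260489 × 1363 = 355.046507 ≈ 355.

355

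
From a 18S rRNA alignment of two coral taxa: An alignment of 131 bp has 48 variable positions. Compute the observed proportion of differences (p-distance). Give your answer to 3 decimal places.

p = 48/131 = 0.366412… ≈ 0.366 (to 3 d.p.).

0.366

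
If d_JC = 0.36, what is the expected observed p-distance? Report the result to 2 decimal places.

0.29

p = (3/4)(1 − e^(−4d/3)) = 0.75 × (1 − e^(-0.48)) = 0.75 × (1 − 0.618783) = 0.285913.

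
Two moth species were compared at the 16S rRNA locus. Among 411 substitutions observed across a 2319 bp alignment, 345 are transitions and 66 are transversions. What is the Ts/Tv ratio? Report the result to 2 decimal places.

5.23

R = 345/66 = 5.227272… ≈ 5.23 (to 2 d.p.).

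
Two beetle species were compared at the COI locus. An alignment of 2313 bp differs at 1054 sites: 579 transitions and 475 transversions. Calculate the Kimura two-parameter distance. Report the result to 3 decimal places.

0.744

P = 579/2313 ≈ 0.250324 and Q = 475/2313 ≈ 0.205361.
Under the Kimura two-parameter model, d = −½ ln(1 − 2P − Q) − ¼ ln(1 − 2Q).
1 − 2P − Q = 0.293991, giving −½ ln(0.293991) = 0.612103.
1 − 2Q = 0.589278, giving −¼ ln(0.589278) = 0.132214.
d = 0.612103 + 0.132214 = 0.744317.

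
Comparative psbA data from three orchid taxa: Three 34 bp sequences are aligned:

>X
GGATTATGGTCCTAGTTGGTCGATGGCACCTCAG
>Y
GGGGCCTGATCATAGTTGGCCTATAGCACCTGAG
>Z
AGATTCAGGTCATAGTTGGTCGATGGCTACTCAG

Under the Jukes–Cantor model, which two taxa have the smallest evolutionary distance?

X and Z

X–Y: 10/34 differ, p = 0.294, d = 0.373.
X–Z: 6/34 differ, p = 0.176, d = 0.201.
Y–Z: 12/34 differ, p = 0.353, d = 0.477.
The smallest distance is between X and Z.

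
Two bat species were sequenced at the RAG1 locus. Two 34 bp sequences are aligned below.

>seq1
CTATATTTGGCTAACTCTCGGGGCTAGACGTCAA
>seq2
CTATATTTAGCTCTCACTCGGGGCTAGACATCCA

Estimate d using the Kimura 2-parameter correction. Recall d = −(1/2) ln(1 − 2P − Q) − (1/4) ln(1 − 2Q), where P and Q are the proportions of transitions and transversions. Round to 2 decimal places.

Of 34 sites, 2 differences are transitions and 4 are transversions, so P = 2/34 ≈ 0.058824 and Q = 4/34 ≈ 0.117647.
Under the Kimura two-parameter model, d = −½ ln(1 − 2P − Q) − ¼ ln(1 − 2Q).
1 − 2P − Q = 0.764705, giving −½ ln(0.764705) = 0.134133.
1 − 2Q = 0.764706, giving −¼ ln(0.764706) = 0.067066.
d = 0.134133 + 0.067066 = 0.201199.

0.20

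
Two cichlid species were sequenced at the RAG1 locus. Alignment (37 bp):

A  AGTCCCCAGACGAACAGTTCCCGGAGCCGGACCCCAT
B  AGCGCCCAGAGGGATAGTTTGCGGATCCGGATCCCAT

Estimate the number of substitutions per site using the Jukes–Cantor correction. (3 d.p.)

The sequences differ at 9 of 37 sites (3, 4, 11, 13, 15, 20, 21, 26, 32), so p = 9/37 ≈ 0.243243.
d = −(3/4) ln(1 − 4p/3) = −0.75 ln(1 − 0.324324) = −0.75 ln(0.675676)
  = −0.75 × (-0.392042) = 0.294032 substitutions/site.

0.294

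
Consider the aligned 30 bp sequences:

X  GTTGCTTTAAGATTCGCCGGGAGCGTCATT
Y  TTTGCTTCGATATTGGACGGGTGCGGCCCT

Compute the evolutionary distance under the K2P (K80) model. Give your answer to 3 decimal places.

Of 30 sites, 3 differences are transitions and 7 are transversions, so P = 3/30 = 0.1 and Q = 7/30 ≈ 0.233333.
Under the Kimura two-parameter model, d = −½ ln(1 − 2P − Q) − ¼ ln(1 − 2Q).
1 − 2P − Q = 0.566667, giving −½ ln(0.566667) = 0.283992.
1 − 2Q = 0.533334, giving −¼ ln(0.533334) = 0.157152.
d = 0.283992 + 0.157152 = 0.441144.

0.441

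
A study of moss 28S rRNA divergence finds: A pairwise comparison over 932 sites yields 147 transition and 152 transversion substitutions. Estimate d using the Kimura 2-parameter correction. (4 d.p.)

0.4243

P = 147/932 ≈ 0.157725 and Q = 152/932 ≈ 0.16309.
Under the Kimura two-parameter model, d = −½ ln(1 − 2P − Q) − ¼ ln(1 − 2Q).
1 − 2P − Q = 0.52146, giving −½ ln(0.52146) = 0.325561.
1 − 2Q = 0.67382, giving −¼ ln(0.67382) = 0.098698.
d = 0.325561 + 0.098698 = 0.424259.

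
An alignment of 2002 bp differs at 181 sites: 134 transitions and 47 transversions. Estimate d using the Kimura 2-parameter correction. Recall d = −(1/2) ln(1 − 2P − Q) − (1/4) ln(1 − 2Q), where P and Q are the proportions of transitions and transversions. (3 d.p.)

P = 134/2002 ≈ 0.066933 and Q = 47/2002 ≈ 0.023477.
Under the Kimura two-parameter model, d = −½ ln(1 − 2P − Q) − ¼ ln(1 − 2Q).
1 − 2P − Q = 0.842657, giving −½ ln(0.842657) = 0.085598.
1 − 2Q = 0.953046, giving −¼ ln(0.953046) = 0.012023.
d = 0.085598 + 0.012023 = 0.097621.

0.098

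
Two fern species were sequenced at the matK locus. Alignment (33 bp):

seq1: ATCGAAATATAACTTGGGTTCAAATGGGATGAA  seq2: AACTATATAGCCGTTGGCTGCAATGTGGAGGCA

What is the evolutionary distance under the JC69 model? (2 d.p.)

0.63

The sequences differ at 14 of 33 sites, so p = 14/33 ≈ 0.424242.
d = −(3/4) ln(1 − 4p/3) = −0.75 ln(1 − 0.565656) = −0.75 ln(0.434344)
  = −0.75 × (-0.833918) = 0.625439 substitutions/site.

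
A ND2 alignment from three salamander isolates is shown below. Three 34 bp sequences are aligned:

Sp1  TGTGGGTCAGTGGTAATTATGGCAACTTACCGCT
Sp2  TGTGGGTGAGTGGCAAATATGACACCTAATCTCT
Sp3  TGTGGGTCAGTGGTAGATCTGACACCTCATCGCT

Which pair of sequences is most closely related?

Sp1–Sp2: 8/34 differ, p = 0.235, d = 0.282.
Sp1–Sp3: 7/34 differ, p = 0.206, d = 0.241.
Sp2–Sp3: 6/34 differ, p = 0.176, d = 0.201.
The smallest distance is between Sp2 and Sp3.

Sp2 and Sp3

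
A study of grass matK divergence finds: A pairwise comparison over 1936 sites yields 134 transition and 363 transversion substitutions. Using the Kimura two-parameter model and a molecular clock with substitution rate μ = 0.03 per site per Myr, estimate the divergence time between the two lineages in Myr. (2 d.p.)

P = 134/1936 ≈ 0.069215 and Q = 363/1936 = 0.1875.
Under the Kimura two-parameter model, d = −½ ln(1 − 2P − Q) − ¼ ln(1 − 2Q).
1 − 2P − Q = 0.67407, giving −½ ln(0.67407) = 0.197211.
1 − 2Q = 0.625, giving −¼ ln(0.625) = 0.117501.
d = 0.197211 + 0.117501 = 0.314712.
Under a molecular clock d = 2μt, so t = d/(2μ) = 0.314712 / (2 × 0.03) = 5.25 Myr.

5.25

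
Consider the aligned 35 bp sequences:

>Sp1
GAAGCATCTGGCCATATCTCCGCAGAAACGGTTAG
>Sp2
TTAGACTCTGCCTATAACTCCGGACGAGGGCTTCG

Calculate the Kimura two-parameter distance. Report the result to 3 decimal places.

0.580

Of 35 sites, 3 differences are transitions and 11 are transversions, so P = 3/35 ≈ 0.085714 and Q = 11/35 ≈ 0.314286.
Under the Kimura two-parameter model, d = −½ ln(1 − 2P − Q) − ¼ ln(1 − 2Q).
1 − 2P − Q = 0.514286, giving −½ ln(0.514286) = 0.332488.
1 − 2Q = 0.371428, giving −¼ ln(0.371428) = 0.247600.
d = 0.332488 + 0.247600 = 0.580088.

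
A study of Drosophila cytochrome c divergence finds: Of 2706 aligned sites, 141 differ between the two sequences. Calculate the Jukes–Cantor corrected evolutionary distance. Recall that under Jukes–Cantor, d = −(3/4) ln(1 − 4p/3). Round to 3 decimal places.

0.054

p = 141/2706 ≈ 0.052106.
d = −(3/4) ln(1 − 4p/3) = −0.75 ln(1 − 0.069475) = −0.75 ln(0.930525)
  = −0.75 × (-0.072006) = 0.054005 substitutions/site.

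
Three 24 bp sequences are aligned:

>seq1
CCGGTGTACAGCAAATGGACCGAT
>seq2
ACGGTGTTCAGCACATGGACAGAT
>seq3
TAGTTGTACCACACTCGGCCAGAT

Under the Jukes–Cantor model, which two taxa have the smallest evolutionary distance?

seq1–seq2: 4/24 differ, p = 0.167, d = 0.188.
seq1–seq3: 10/24 differ, p = 0.417, d = 0.608.
seq2–seq3: 9/24 differ, p = 0.375, d = 0.520.
The smallest distance is between seq1 and seq2.

seq1 and seq2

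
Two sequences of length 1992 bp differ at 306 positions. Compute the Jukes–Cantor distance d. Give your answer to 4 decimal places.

p = 306/1992 ≈ 0.153614.
d = −(3/4) ln(1 − 4p/3) = −0.75 ln(1 − 0.204819) = −0.75 ln(0.795181)
  = −0.75 × (-0.229186) = 0.171890 substitutions/site.

0.1719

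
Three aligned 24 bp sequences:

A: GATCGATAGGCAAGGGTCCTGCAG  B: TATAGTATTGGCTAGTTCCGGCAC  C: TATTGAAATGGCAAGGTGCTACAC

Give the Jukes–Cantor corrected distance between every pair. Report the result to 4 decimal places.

d(A,B) = 0.9607, d(A,C) = 0.6082, d(B,C) = 0.4408

A–B: 13/24 sites differ → p ≈ 0.541667, d = −0.75 ln(1 − 0.722223) = 0.960702 ≈ 0.9607.
A–C: 10/24 sites differ → p ≈ 0.416667, d = −0.75 ln(1 − 0.555556) = 0.608198 ≈ 0.6082.
B–C: 8/24 sites differ → p ≈ 0.333333, d = −0.75 ln(1 − 0.444444) = 0.440839 ≈ 0.4408.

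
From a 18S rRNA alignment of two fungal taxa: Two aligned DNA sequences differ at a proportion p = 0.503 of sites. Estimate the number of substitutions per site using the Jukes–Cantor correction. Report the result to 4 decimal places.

d = −(3/4) ln(1 − 4p/3) = −0.75 ln(1 − 0.670667) = −0.75 ln(0.329333)
  = −0.75 × (-1.110686) = 0.833015 substitutions/site.

0.8330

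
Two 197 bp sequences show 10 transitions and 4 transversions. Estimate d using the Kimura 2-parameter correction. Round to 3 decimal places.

0.075

P = 10/197 ≈ 0.050761 and Q = 4/197 ≈ 0.020305.
Under the Kimura two-parameter model, d = −½ ln(1 − 2P − Q) − ¼ ln(1 − 2Q).
1 − 2P − Q = 0.878173, giving −½ ln(0.878173) = 0.064956.
1 − 2Q = 0.95939, giving −¼ ln(0.95939) = 0.010364.
d = 0.064956 + 0.010364 = 0.075320.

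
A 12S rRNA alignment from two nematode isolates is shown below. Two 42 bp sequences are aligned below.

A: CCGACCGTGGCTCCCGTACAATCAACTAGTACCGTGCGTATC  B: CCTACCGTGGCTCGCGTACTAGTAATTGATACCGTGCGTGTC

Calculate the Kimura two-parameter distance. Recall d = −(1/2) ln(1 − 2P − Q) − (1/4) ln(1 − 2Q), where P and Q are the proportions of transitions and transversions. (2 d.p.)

Of 42 sites, 5 differences are transitions and 4 are transversions, so P = 5/42 ≈ 0.119048 and Q = 4/42 ≈ 0.095238.
Under the Kimura two-parameter model, d = −½ ln(1 − 2P − Q) − ¼ ln(1 − 2Q).
1 − 2P − Q = 0.666666, giving −½ ln(0.666666) = 0.202733.
1 − 2Q = 0.809524, giving −¼ ln(0.809524) = 0.052827.
d = 0.202733 + 0.052827 = 0.255560.

0.26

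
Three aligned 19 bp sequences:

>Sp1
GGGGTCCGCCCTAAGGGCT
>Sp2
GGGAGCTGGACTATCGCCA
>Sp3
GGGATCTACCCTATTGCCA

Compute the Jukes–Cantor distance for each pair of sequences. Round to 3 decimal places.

Sp1–Sp2: 9/19 sites differ → p ≈ 0.473684, d = −0.75 ln(1 − 0.631579) = 0.748897 ≈ 0.749.
Sp1–Sp3: 7/19 sites differ → p ≈ 0.368421, d = −0.75 ln(1 − 0.491228) = 0.506816 ≈ 0.507.
Sp2–Sp3: 5/19 sites differ → p ≈ 0.263158, d = −0.75 ln(1 − 0.350877) = 0.324100 ≈ 0.324.

d(Sp1,Sp2) = 0.749, d(Sp1,Sp3) = 0.507, d(Sp2,Sp3) = 0.324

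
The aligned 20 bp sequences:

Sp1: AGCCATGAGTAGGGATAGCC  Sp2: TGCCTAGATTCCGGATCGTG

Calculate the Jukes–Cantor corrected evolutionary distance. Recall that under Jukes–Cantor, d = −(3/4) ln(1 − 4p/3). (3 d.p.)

The sequences differ at 9 of 20 sites (1, 5, 6, 9, 11, 12, 17, 19, 20), so p = 9/20 = 0.45.
d = −(3/4) ln(1 − 4p/3) = −0.75 ln(1 − 0.6) = −0.75 ln(0.4)
  = −0.75 × (-0.916291) = 0.687218 substitutions/site.

0.687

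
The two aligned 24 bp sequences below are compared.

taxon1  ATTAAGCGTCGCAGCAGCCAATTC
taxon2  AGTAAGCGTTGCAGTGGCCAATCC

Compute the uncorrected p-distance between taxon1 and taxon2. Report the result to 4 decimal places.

0.2083

The sequences differ at 5 of 24 positions (sites 2, 10, 15, 16, 23).
p = 5/24 = 0.208333… ≈ 0.2083 (to 4 d.p.).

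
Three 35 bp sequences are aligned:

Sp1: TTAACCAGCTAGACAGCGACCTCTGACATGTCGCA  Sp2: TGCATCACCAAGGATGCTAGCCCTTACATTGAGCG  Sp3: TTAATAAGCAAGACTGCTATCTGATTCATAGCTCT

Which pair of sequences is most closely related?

Sp1 and Sp3

Sp1–Sp2: 16/35 differ, p = 0.457, d = 0.705.
Sp1–Sp3: 14/35 differ, p = 0.400, d = 0.572.
Sp2–Sp3: 15/35 differ, p = 0.429, d = 0.635.
The smallest distance is between Sp1 and Sp3.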